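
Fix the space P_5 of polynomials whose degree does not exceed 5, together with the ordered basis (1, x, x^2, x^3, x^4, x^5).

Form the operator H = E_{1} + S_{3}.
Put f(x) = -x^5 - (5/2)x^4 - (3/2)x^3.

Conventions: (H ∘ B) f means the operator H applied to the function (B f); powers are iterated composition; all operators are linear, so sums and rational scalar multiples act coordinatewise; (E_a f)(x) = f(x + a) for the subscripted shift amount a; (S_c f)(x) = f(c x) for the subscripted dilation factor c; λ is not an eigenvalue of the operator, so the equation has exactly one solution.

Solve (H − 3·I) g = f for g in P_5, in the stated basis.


the image equals g(x) = -(1/241)x^5 - (1195/38078)x^4 - (50757/951950)x^3 + (53003/951950)x^2 + (37103/190390)x + 76968/475975

write g with unknown coordinates in the stated basis and equate coefficients in (H − 3·I) g = f
solving from the highest basis element down gives g = -(1/241)x^5 - (1195/38078)x^4 - (50757/951950)x^3 + (53003/951950)x^2 + (37103/190390)x + 76968/475975
check: H g = -(244/241)x^5 - (49390/19039)x^4 - (790098/475975)x^3 + (159009/951950)x^2 + (111309/190390)x + 230904/475975
so H g − 3·g = -x^5 - (5/2)x^4 - (3/2)x^3 = f ✓


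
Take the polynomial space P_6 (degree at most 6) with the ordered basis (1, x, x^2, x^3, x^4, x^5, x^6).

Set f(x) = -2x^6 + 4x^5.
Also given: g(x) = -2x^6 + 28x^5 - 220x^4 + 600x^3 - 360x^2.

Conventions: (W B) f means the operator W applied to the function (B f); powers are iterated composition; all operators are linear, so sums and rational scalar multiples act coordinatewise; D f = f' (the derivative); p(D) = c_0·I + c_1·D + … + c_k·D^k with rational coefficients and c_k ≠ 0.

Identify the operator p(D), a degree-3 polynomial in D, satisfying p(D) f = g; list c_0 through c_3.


c_0 = 1, c_1 = -2, c_2 = 3, c_3 = -3/2

D^0 f = -2x^6 + 4x^5
D^1 f = -12x^5 + 20x^4
D^2 f = -60x^4 + 80x^3
D^3 f = -240x^3 + 240x^2
matching coefficients of g against c_0 f + c_1 Df + … from the top degree down determines the c_i
solution: c_0 = 1, c_1 = -2, c_2 = 3, c_3 = -3/2


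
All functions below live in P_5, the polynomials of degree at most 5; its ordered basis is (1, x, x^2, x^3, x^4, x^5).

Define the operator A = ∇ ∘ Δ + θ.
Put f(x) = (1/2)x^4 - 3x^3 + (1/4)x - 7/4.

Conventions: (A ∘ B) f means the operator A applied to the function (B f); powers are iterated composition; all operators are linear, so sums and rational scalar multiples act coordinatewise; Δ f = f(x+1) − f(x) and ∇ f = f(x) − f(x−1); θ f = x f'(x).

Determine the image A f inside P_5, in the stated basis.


Δ f = 2x^3 - 6x^2 - 7x - 9/4
∇ Δ f = 6x^2 - 18x + 1
θ f = 2x^4 - 9x^3 + (1/4)x
(∇ ∘ Δ + θ) f = 2x^4 - 9x^3 + 6x^2 - (71/4)x + 1

the result is g(x) = 2x^4 - 9x^3 + 6x^2 - (71/4)x + 1


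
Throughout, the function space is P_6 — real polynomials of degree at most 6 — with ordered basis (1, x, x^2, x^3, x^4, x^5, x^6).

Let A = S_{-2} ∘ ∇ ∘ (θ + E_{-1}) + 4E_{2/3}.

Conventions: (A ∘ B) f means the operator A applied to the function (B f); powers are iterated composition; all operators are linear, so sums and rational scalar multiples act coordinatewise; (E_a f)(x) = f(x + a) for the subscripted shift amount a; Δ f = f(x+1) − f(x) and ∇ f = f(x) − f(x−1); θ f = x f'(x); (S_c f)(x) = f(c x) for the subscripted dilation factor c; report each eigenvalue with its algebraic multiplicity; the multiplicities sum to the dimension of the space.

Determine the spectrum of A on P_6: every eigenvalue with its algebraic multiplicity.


λ = 4 (multiplicity 7)

image of 1: 4
image of x: 4x + 14/3
image of x^2: 4x^2 - (20/3)x - 29/9
image of x^3: 4x^3 + 56x^2 + (124/3)x + 302/27
image of x^4: 4x^4 - (448/3)x^3 - (472/3)x^2 - (2248/27)x - 1475/81
image of x^5: 4x^5 + (1480/3)x^4 + (5920/9)x^3 + (13280/27)x^2 + (16520/81)x + 8876/243
image of x^6: 4x^6 - 1328x^5 - (6400/3)x^4 - (55520/27)x^3 - (33700/27)x^2 - (35708/81)x - 50045/729
the matrix is upper triangular; its diagonal is (4, 4, 4, 4, 4, 4, 4)
for a triangular matrix the eigenvalues are the diagonal entries, with algebraic multiplicity their repetition count


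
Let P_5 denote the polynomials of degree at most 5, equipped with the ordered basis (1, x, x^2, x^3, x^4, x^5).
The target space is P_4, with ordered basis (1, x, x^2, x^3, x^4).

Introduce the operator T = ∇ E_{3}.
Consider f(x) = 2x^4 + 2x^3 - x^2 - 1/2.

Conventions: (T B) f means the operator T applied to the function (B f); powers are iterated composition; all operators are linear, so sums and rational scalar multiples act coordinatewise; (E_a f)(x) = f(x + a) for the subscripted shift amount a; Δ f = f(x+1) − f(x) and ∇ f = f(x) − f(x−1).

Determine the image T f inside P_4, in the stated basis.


g(x) = 8x^3 + 66x^2 + 180x + 163

E_{3} f = 2x^4 + 26x^3 + 125x^2 + 264x + 413/2
∇ E_{3} f = 8x^3 + 66x^2 + 180x + 163


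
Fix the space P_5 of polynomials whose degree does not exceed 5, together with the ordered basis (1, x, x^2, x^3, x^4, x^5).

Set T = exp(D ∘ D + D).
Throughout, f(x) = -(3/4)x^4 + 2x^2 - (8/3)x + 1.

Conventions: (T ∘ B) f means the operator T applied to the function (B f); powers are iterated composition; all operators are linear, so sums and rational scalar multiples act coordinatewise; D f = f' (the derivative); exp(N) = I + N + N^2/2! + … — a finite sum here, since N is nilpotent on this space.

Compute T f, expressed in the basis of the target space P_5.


the image equals g(x) = -(3/4)x^4 - 3x^3 - (23/2)x^2 - (59/3)x - 173/12

order-1 term: -3x^3 - 9x^2 + 4x + 4/3
order-2 term: -(9/2)x^2 - 18x - 7
order-3 term: -3x - 9
order-4 term: -3/4
the series for exp(D ∘ D + D) f terminates at order 4
exp(D ∘ D + D) f = -(3/4)x^4 - 3x^3 - (23/2)x^2 - (59/3)x - 173/12


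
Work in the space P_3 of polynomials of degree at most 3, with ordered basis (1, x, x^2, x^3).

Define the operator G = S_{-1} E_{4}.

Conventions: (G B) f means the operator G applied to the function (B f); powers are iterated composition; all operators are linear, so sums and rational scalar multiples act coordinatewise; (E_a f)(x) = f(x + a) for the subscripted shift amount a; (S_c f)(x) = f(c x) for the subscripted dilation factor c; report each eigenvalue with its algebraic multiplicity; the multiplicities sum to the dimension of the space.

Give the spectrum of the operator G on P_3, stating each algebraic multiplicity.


image of 1: 1
image of x: -x + 4
image of x^2: x^2 - 8x + 16
image of x^3: -x^3 + 12x^2 - 48x + 64
the matrix is upper triangular; its diagonal is (1, -1, 1, -1)
for a triangular matrix the eigenvalues are the diagonal entries, with algebraic multiplicity their repetition count

λ = -1 (multiplicity 2), λ = 1 (multiplicity 2)


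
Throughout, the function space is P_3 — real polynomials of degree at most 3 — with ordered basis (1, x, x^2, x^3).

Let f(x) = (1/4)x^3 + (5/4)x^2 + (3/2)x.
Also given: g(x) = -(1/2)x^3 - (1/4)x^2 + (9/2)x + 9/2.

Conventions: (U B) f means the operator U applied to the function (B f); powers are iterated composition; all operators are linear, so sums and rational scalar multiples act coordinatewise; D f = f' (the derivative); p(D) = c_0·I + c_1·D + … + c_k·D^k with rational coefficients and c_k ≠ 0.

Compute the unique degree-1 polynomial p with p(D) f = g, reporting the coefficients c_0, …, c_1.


D^0 f = (1/4)x^3 + (5/4)x^2 + (3/2)x
D^1 f = (3/4)x^2 + (5/2)x + 3/2
matching coefficients of g against c_0 f + c_1 Df + … from the top degree down determines the c_i
solution: c_0 = -2, c_1 = 3

c_0 = -2, c_1 = 3


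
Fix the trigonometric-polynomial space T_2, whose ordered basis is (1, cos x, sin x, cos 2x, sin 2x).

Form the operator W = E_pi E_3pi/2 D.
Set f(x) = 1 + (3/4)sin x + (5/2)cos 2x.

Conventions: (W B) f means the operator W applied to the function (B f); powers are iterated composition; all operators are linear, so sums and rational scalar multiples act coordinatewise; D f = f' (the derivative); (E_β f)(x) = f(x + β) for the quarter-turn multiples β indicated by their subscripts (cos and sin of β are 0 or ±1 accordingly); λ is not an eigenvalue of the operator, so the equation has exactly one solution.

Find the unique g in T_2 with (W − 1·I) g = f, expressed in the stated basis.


write g with unknown coordinates in the stated basis and equate coefficients in (W − 1·I) g = f
solving from the highest basis element down gives g = -1 - (3/8)sin x - (1/2)cos 2x - sin 2x
check: W g = (3/8)sin x + 2cos 2x - sin 2x
so W g − 1·g = 1 + (3/4)sin x + (5/2)cos 2x = f ✓

g(x) = -1 - (3/8)sin x - (1/2)cos 2x - sin 2x


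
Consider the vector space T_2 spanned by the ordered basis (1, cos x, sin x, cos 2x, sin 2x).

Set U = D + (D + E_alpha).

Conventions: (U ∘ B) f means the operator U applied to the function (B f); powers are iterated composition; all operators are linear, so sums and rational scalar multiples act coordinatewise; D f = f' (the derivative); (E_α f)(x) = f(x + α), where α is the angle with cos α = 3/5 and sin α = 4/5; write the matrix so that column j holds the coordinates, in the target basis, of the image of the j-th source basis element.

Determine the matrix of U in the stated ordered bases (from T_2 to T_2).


image of 1: 1
image of cos x: (3/5)cos x - (14/5)sin x
image of sin x: (14/5)cos x + (3/5)sin x
image of cos 2x: -(7/25)cos 2x - (124/25)sin 2x
image of sin 2x: (124/25)cos 2x - (7/25)sin 2x
each image's coordinates form column j of the matrix

the matrix is [[1, 0, 0, 0, 0]; [0, 3/5, 14/5, 0, 0]; [0, -14/5, 3/5, 0, 0]; [0, 0, 0, -7/25, 124/25]; [0, 0, 0, -124/25, -7/25]] (rows listed top to bottom)


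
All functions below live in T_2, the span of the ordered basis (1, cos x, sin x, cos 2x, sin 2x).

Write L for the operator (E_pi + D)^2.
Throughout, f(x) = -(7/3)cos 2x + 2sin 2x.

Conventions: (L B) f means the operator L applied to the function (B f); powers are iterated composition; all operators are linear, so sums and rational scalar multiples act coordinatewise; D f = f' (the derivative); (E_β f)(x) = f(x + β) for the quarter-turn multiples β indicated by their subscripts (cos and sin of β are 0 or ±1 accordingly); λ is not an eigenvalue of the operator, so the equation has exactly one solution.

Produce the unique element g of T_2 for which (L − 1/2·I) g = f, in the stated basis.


write g with unknown coordinates in the stated basis and equate coefficients in (L − 1/2·I) g = f
solving from the highest basis element down gives g = (2/339)cos 2x - (196/339)sin 2x
check: L g = -(790/339)cos 2x + (580/339)sin 2x
so L g − 1/2·g = -(7/3)cos 2x + 2sin 2x = f ✓

the image equals g(x) = (2/339)cos 2x - (196/339)sin 2x


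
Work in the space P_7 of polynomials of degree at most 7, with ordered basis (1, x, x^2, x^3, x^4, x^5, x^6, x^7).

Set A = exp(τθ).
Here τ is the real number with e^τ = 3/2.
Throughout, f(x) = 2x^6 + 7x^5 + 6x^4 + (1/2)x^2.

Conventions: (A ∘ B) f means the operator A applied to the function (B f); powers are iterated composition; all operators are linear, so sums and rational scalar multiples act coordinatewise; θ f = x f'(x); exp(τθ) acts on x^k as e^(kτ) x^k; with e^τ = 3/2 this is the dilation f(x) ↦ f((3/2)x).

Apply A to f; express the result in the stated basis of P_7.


g(x) = (729/32)x^6 + (1701/32)x^5 + (243/8)x^4 + (9/8)x^2

exp(τθ) x^k = e^(kτ) x^k; with e^τ = 3/2 this sends x^k to (3/2)^k x^k
x^2 ↦ 9/4 x^2
x^4 ↦ 81/16 x^4
x^5 ↦ 243/32 x^5
x^6 ↦ 729/64 x^6
applying this coordinatewise to f: exp(τθ) f = (729/32)x^6 + (1701/32)x^5 + (243/8)x^4 + (9/8)x^2


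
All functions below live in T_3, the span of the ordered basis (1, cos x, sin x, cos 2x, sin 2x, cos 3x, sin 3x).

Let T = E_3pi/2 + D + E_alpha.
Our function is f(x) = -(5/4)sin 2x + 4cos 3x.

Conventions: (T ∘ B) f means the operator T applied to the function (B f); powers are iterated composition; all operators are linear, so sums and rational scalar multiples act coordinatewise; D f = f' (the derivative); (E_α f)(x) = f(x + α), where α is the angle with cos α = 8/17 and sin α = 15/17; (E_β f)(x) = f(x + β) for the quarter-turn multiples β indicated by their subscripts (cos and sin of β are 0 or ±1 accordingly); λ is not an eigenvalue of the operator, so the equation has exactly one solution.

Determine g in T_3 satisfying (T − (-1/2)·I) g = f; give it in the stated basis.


the result is g(x) = (4090/10553)cos 2x + (3055/21106)sin 2x - (38904/303605)cos 3x + (306512/303605)sin 3x

write g with unknown coordinates in the stated basis and equate coefficients in (T − (-1/2)·I) g = f
solving from the highest basis element down gives g = (4090/10553)cos 2x + (3055/21106)sin 2x - (38904/303605)cos 3x + (306512/303605)sin 3x
check: T g = -(2045/10553)cos 2x - (13955/10553)sin 2x + (1233872/303605)cos 3x - (153256/303605)sin 3x
so T g − (-1/2)·g = -(5/4)sin 2x + 4cos 3x = f ✓


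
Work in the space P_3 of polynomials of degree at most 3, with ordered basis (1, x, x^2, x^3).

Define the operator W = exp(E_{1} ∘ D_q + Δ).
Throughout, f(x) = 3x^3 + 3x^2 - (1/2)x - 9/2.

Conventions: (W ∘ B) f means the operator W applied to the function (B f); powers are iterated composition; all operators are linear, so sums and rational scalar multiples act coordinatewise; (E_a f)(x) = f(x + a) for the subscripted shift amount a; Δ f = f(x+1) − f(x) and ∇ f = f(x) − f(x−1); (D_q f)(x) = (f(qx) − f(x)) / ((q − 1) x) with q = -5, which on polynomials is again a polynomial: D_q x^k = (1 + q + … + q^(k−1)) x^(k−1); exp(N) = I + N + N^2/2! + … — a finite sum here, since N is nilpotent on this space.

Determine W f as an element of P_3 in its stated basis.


the image equals g(x) = 3x^3 + 75x^2 + (113/2)x + 49/2

order-1 term: 72x^2 + 129x + 56
order-2 term: -72x + 21
order-3 term: -48
the series for exp(E_{1} ∘ D_q + Δ) f terminates at order 3
exp(E_{1} ∘ D_q + Δ) f = 3x^3 + 75x^2 + (113/2)x + 49/2


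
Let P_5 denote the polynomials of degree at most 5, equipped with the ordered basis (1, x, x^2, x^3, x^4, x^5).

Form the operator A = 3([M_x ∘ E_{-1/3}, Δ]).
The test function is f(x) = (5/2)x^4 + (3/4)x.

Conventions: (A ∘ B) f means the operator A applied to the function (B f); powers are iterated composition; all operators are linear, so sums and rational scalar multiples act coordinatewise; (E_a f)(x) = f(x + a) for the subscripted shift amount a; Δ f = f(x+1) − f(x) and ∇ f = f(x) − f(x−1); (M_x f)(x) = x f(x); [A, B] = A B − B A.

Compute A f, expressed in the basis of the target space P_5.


Δ f = 10x^3 + 15x^2 + 10x + 13/4
E_{-1/3} Δ f = 10x^3 + 5x^2 + (10/3)x + 131/108
M_x E_{-1/3} Δ f = 10x^4 + 5x^3 + (10/3)x^2 + (131/108)x
E_{-1/3} f = (5/2)x^4 - (10/3)x^3 + (5/3)x^2 + (41/108)x - 71/324
M_x E_{-1/3} f = (5/2)x^5 - (10/3)x^4 + (5/3)x^3 + (41/108)x^2 - (71/324)x
Δ (M_x ∘ E_{-1/3}) f = (25/2)x^4 + (35/3)x^3 + 10x^2 + (133/27)x + 161/162
[M_x ∘ E_{-1/3}, Δ] f = -(5/2)x^4 - (20/3)x^3 - (20/3)x^2 - (401/108)x - 161/162
(3([M_x ∘ E_{-1/3}, Δ])) f = -(15/2)x^4 - 20x^3 - 20x^2 - (401/36)x - 161/54

the image equals g(x) = -(15/2)x^4 - 20x^3 - 20x^2 - (401/36)x - 161/54


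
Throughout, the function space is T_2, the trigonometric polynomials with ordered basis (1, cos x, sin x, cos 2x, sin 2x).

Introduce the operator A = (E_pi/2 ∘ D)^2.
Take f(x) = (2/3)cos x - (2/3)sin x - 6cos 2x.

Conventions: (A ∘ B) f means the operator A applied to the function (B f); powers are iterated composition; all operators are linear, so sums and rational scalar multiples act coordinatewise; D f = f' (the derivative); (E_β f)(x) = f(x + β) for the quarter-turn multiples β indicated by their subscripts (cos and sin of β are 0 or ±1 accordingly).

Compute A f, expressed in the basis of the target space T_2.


D f = -(2/3)cos x - (2/3)sin x + 12sin 2x
E_pi/2 D f = -(2/3)cos x + (2/3)sin x - 12sin 2x
D (E_pi/2 ∘ D) f = (2/3)cos x + (2/3)sin x - 24cos 2x
E_pi/2 D (E_pi/2 ∘ D) f = (2/3)cos x - (2/3)sin x + 24cos 2x

the image equals g(x) = (2/3)cos x - (2/3)sin x + 24cos 2x


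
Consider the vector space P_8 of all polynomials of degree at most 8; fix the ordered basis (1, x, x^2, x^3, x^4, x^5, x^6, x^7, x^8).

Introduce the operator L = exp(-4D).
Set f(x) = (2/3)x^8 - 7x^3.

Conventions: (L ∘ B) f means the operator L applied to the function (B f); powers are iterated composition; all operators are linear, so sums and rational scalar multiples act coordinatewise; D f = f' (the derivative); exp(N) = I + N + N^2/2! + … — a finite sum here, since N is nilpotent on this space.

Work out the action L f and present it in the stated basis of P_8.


the image equals g(x) = (2/3)x^8 - (64/3)x^7 + (896/3)x^6 - (7168/3)x^5 + (35840/3)x^4 - (114709/3)x^3 + (229628/3)x^2 - (263152/3)x + 132416/3

order-1 term: -(64/3)x^7 + 84x^2
order-2 term: (896/3)x^6 - 336x
order-3 term: -(7168/3)x^5 + 448
order-4 term: (35840/3)x^4
order-5 term: -(114688/3)x^3
order-6 term: (229376/3)x^2
order-7 term: -(262144/3)x
order-8 term: 131072/3
the series for exp(-4D) f terminates at order 8
exp(-4D) f = (2/3)x^8 - (64/3)x^7 + (896/3)x^6 - (7168/3)x^5 + (35840/3)x^4 - (114709/3)x^3 + (229628/3)x^2 - (263152/3)x + 132416/3


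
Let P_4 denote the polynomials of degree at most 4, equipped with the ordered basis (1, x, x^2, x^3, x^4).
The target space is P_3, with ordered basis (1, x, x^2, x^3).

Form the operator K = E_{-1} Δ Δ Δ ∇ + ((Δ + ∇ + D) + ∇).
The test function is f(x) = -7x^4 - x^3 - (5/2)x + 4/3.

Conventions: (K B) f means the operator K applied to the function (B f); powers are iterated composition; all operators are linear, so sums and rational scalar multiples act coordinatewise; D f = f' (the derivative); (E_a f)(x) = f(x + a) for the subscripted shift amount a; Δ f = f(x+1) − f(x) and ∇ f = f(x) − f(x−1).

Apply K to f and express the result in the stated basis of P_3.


g(x) = -112x^3 + 30x^2 - 81x - 174

∇ f = -28x^3 + 39x^2 - 25x + 7/2
Δ ∇ f = -84x^2 - 6x - 14
Δ (Δ ∇) f = -168x - 90
Δ Δ (Δ ∇) f = -168
E_{-1} Δ Δ (Δ ∇) f = -168
Δ f = -28x^3 - 45x^2 - 31x - 21/2
∇ f = -28x^3 + 39x^2 - 25x + 7/2
D f = -28x^3 - 3x^2 - 5/2
(Δ + ∇ + D) f = -84x^3 - 9x^2 - 56x - 19/2
∇ f = -28x^3 + 39x^2 - 25x + 7/2
((Δ + ∇ + D) + ∇) f = -112x^3 + 30x^2 - 81x - 6
(E_{-1} Δ Δ Δ ∇ + ((Δ + ∇ + D) + ∇)) f = -112x^3 + 30x^2 - 81x - 174


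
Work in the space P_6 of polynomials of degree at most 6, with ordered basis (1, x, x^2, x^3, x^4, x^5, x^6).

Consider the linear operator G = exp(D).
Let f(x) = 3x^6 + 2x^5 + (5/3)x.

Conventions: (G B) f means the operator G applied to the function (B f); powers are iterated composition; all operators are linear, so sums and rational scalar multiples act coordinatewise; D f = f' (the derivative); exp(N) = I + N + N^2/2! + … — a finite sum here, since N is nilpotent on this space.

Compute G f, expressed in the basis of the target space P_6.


the result is g(x) = 3x^6 + 20x^5 + 55x^4 + 80x^3 + 65x^2 + (89/3)x + 20/3

order-1 term: 18x^5 + 10x^4 + 5/3
order-2 term: 45x^4 + 20x^3
order-3 term: 60x^3 + 20x^2
order-4 term: 45x^2 + 10x
order-5 term: 18x + 2
order-6 term: 3
the series for exp(D) f terminates at order 6
exp(D) f = 3x^6 + 20x^5 + 55x^4 + 80x^3 + 65x^2 + (89/3)x + 20/3


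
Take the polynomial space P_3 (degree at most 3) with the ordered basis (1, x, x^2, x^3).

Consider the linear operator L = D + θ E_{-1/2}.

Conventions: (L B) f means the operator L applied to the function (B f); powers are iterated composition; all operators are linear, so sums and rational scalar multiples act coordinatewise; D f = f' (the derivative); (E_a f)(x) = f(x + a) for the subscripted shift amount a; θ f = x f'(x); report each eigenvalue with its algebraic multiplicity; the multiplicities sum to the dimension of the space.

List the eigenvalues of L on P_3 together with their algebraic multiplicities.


image of 1: 0
image of x: x + 1
image of x^2: 2x^2 + x
image of x^3: 3x^3 + (3/4)x
the matrix is upper triangular; its diagonal is (0, 1, 2, 3)
for a triangular matrix the eigenvalues are the diagonal entries, with algebraic multiplicity their repetition count

λ = 0 (multiplicity 1), λ = 1 (multiplicity 1), λ = 2 (multiplicity 1), λ = 3 (multiplicity 1)


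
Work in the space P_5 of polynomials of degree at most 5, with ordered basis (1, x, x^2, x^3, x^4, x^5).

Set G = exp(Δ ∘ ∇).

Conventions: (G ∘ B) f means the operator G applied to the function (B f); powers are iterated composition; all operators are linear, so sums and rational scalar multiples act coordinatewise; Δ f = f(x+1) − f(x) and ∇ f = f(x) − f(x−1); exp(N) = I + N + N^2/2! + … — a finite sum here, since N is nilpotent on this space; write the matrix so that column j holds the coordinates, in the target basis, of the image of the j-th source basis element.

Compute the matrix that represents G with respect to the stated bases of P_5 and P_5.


the matrix is [[1, 0, 2, 0, 14, 0]; [0, 1, 0, 6, 0, 70]; [0, 0, 1, 0, 12, 0]; [0, 0, 0, 1, 0, 20]; [0, 0, 0, 0, 1, 0]; [0, 0, 0, 0, 0, 1]] (rows listed top to bottom)

image of 1: 1
image of x: x
image of x^2: x^2 + 2
image of x^3: x^3 + 6x
image of x^4: x^4 + 12x^2 + 14
image of x^5: x^5 + 20x^3 + 70x
each image's coordinates form column j of the matrix


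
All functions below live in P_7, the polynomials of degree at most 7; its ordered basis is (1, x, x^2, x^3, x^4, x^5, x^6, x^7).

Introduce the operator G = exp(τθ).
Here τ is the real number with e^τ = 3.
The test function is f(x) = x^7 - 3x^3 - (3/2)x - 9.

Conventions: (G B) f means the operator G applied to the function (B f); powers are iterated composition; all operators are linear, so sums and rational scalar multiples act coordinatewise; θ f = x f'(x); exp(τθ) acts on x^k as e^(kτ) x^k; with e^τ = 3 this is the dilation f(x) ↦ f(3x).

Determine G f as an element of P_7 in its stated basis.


the image equals g(x) = 2187x^7 - 81x^3 - (9/2)x - 9

exp(τθ) x^k = e^(kτ) x^k; with e^τ = 3 this sends x^k to 3^k x^k
x ↦ 3 x
x^3 ↦ 27 x^3
x^7 ↦ 2187 x^7
applying this coordinatewise to f: exp(τθ) f = 2187x^7 - 81x^3 - (9/2)x - 9


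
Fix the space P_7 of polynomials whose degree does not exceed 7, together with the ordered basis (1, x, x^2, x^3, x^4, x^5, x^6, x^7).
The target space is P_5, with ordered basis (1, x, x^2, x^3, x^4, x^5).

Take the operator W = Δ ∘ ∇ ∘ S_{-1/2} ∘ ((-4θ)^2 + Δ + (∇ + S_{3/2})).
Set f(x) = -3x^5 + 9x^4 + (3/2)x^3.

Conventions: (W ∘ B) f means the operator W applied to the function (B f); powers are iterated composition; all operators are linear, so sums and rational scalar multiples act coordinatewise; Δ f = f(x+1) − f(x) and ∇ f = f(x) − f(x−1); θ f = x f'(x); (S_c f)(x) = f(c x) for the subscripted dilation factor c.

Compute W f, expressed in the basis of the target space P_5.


θ f = -15x^5 + 36x^4 + (9/2)x^3
(-4θ) f = 60x^5 - 144x^4 - 18x^3
θ (-4θ) f = 300x^5 - 576x^4 - 54x^3
(-4θ) (-4θ) f = -1200x^5 + 2304x^4 + 216x^3
Δ f = -15x^4 + 6x^3 + (57/2)x^2 + (51/2)x + 15/2
∇ f = -15x^4 + 66x^3 - (159/2)x^2 + (93/2)x - 21/2
S_{3/2} f = -(729/32)x^5 + (729/16)x^4 + (81/16)x^3
(∇ + S_{3/2}) f = -(729/32)x^5 + (489/16)x^4 + (1137/16)x^3 - (159/2)x^2 + (93/2)x - 21/2
((-4θ)^2 + Δ + (∇ + S_{3/2})) f = -(39129/32)x^5 + (37113/16)x^4 + (4689/16)x^3 - 51x^2 + 72x - 3
S_{-1/2} ((-4θ)^2 + Δ + (∇ + S_{3/2})) f = (39129/1024)x^5 + (37113/256)x^4 - (4689/128)x^3 - (51/4)x^2 - 36x - 3
∇ S_{-1/2} ((-4θ)^2 + Δ + (∇ + S_{3/2})) f = (195645/1024)x^4 + (101259/512)x^3 - (305979/512)x^2 + (484587/1024)x - 170643/1024
Δ ∇ S_{-1/2} ((-4θ)^2 + Δ + (∇ + S_{3/2})) f = (195645/256)x^3 + (111339/64)x^2 + (83109/512)x + 33849/128

the result is g(x) = (195645/256)x^3 + (111339/64)x^2 + (83109/512)x + 33849/128


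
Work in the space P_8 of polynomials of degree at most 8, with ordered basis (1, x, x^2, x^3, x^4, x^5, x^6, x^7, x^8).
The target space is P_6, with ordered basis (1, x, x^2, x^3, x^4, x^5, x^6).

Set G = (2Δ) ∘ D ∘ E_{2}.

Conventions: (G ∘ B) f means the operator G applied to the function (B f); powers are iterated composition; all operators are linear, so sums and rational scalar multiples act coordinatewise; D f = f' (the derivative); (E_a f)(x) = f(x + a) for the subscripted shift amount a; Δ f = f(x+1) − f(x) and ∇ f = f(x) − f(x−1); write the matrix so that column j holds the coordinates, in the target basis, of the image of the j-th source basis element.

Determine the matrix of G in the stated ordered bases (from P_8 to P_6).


image of 1: 0
image of x: 0
image of x^2: 4
image of x^3: 12x + 30
image of x^4: 24x^2 + 120x + 152
image of x^5: 40x^3 + 300x^2 + 760x + 650
image of x^6: 60x^4 + 600x^3 + 2280x^2 + 3900x + 2532
image of x^7: 84x^5 + 1050x^4 + 5320x^3 + 13650x^2 + 17724x + 9310
image of x^8: 112x^6 + 1680x^5 + 10640x^4 + 36400x^3 + 70896x^2 + 74480x + 32944
each image's coordinates form column j of the matrix

the matrix is [[0, 0, 4, 30, 152, 650, 2532, 9310, 32944]; [0, 0, 0, 12, 120, 760, 3900, 17724, 74480]; [0, 0, 0, 0, 24, 300, 2280, 13650, 70896]; [0, 0, 0, 0, 0, 40, 600, 5320, 36400]; [0, 0, 0, 0, 0, 0, 60, 1050, 10640]; [0, 0, 0, 0, 0, 0, 0, 84, 1680]; [0, 0, 0, 0, 0, 0, 0, 0, 112]] (rows listed top to bottom)


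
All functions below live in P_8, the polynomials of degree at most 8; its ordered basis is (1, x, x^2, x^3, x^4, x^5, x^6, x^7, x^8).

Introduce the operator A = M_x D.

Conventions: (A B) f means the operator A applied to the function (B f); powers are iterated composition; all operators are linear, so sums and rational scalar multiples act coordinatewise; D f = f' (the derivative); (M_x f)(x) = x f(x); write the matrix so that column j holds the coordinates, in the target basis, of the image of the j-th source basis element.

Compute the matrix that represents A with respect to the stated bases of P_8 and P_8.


image of 1: 0
image of x: x
image of x^2: 2x^2
image of x^3: 3x^3
image of x^4: 4x^4
image of x^5: 5x^5
image of x^6: 6x^6
image of x^7: 7x^7
image of x^8: 8x^8
each image's coordinates form column j of the matrix

the matrix is [[0, 0, 0, 0, 0, 0, 0, 0, 0]; [0, 1, 0, 0, 0, 0, 0, 0, 0]; [0, 0, 2, 0, 0, 0, 0, 0, 0]; [0, 0, 0, 3, 0, 0, 0, 0, 0]; [0, 0, 0, 0, 4, 0, 0, 0, 0]; [0, 0, 0, 0, 0, 5, 0, 0, 0]; [0, 0, 0, 0, 0, 0, 6, 0, 0]; [0, 0, 0, 0, 0, 0, 0, 7, 0]; [0, 0, 0, 0, 0, 0, 0, 0, 8]] (rows listed top to bottom)


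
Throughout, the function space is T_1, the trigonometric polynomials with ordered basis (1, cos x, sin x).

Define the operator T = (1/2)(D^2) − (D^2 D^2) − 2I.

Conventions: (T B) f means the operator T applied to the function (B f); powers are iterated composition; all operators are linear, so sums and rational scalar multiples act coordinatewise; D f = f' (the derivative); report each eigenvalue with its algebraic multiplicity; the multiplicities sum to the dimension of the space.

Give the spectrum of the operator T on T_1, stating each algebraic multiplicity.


image of 1: -2
image of cos x: -(7/2)cos x
image of sin x: -(7/2)sin x
the matrix is diagonal; its diagonal is (-2, -7/2, -7/2)
for a triangular matrix the eigenvalues are the diagonal entries, with algebraic multiplicity their repetition count

λ = -7/2 (multiplicity 2), λ = -2 (multiplicity 1)


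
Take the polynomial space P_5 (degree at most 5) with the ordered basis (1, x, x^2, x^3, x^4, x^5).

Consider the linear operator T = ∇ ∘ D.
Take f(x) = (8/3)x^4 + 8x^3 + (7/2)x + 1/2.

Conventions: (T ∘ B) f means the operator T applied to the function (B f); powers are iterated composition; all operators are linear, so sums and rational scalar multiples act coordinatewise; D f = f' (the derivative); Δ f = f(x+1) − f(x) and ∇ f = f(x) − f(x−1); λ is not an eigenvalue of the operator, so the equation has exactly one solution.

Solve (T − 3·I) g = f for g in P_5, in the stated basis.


g(x) = -(8/9)x^4 - (8/3)x^3 - (32/9)x^2 - (53/18)x - 19/18

write g with unknown coordinates in the stated basis and equate coefficients in (T − 3·I) g = f
solving from the highest basis element down gives g = -(8/9)x^4 - (8/3)x^3 - (32/9)x^2 - (53/18)x - 19/18
check: T g = -(32/3)x^2 - (16/3)x - 8/3
so T g − 3·g = (8/3)x^4 + 8x^3 + (7/2)x + 1/2 = f ✓


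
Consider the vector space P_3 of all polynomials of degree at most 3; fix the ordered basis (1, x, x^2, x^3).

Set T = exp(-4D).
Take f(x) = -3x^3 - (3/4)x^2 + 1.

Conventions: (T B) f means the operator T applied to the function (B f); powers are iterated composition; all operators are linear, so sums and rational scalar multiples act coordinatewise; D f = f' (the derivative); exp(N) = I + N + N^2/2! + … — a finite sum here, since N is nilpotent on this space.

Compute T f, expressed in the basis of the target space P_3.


the image equals g(x) = -3x^3 + (141/4)x^2 - 138x + 181

order-1 term: 36x^2 + 6x
order-2 term: -144x - 12
order-3 term: 192
the series for exp(-4D) f terminates at order 3
exp(-4D) f = -3x^3 + (141/4)x^2 - 138x + 181


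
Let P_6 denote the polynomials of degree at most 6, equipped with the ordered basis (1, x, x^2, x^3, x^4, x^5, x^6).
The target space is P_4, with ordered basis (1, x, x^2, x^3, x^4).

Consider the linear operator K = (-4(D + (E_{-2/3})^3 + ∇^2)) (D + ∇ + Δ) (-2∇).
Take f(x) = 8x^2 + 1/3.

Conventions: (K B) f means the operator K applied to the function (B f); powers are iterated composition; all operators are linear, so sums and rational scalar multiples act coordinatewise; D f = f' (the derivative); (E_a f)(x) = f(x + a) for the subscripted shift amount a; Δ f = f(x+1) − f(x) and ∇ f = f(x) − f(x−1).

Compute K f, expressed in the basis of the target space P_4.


∇ f = 16x - 8
(-2∇) f = -32x + 16
D (-2∇) f = -32
∇ (-2∇) f = -32
Δ (-2∇) f = -32
(D + ∇ + Δ) (-2∇) f = -96
D ((D + ∇ + Δ) (-2∇)) f = 0
E_{-2/3} ((D + ∇ + Δ) (-2∇)) f = -96
E_{-2/3} E_{-2/3} ((D + ∇ + Δ) (-2∇)) f = -96
E_{-2/3} E_{-2/3} E_{-2/3} ((D + ∇ + Δ) (-2∇)) f = -96
∇ ((D + ∇ + Δ) (-2∇)) f = 0
∇ ∇ ((D + ∇ + Δ) (-2∇)) f = 0
(D + (E_{-2/3})^3 + ∇^2) ((D + ∇ + Δ) (-2∇)) f = -96
(-4(D + (E_{-2/3})^3 + ∇^2)) ((D + ∇ + Δ) (-2∇)) f = 384

g(x) = 384


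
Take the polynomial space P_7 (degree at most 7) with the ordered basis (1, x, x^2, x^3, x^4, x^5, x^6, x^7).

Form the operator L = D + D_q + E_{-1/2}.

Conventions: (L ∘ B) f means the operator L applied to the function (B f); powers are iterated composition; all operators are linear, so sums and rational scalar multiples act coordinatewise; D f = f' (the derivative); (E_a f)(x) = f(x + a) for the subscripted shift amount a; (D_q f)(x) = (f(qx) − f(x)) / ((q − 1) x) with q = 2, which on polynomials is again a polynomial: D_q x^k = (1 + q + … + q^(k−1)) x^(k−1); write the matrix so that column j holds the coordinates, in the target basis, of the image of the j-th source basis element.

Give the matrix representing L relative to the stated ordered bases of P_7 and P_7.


image of 1: 1
image of x: x + 3/2
image of x^2: x^2 + 4x + 1/4
image of x^3: x^3 + (17/2)x^2 + (3/4)x - 1/8
image of x^4: x^4 + 17x^3 + (3/2)x^2 - (1/2)x + 1/16
image of x^5: x^5 + (67/2)x^4 + (5/2)x^3 - (5/4)x^2 + (5/16)x - 1/32
image of x^6: x^6 + 66x^5 + (15/4)x^4 - (5/2)x^3 + (15/16)x^2 - (3/16)x + 1/64
image of x^7: x^7 + (261/2)x^6 + (21/4)x^5 - (35/8)x^4 + (35/16)x^3 - (21/32)x^2 + (7/64)x - 1/128
each image's coordinates form column j of the matrix

the matrix is [[1, 3/2, 1/4, -1/8, 1/16, -1/32, 1/64, -1/128]; [0, 1, 4, 3/4, -1/2, 5/16, -3/16, 7/64]; [0, 0, 1, 17/2, 3/2, -5/4, 15/16, -21/32]; [0, 0, 0, 1, 17, 5/2, -5/2, 35/16]; [0, 0, 0, 0, 1, 67/2, 15/4, -35/8]; [0, 0, 0, 0, 0, 1, 66, 21/4]; [0, 0, 0, 0, 0, 0, 1, 261/2]; [0, 0, 0, 0, 0, 0, 0, 1]] (rows listed top to bottom)


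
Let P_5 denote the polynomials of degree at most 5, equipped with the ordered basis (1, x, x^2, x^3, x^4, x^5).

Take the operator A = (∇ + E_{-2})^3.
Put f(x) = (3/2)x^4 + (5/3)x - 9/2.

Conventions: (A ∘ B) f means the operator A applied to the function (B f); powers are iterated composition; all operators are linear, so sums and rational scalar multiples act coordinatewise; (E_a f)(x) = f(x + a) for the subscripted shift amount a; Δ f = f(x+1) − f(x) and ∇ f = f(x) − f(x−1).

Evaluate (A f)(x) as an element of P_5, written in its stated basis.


g(x) = (3/2)x^4 - 18x^3 + 135x^2 - (1453/3)x + 715

∇ f = 6x^3 - 9x^2 + 6x + 1/6
E_{-2} f = (3/2)x^4 - 12x^3 + 36x^2 - (139/3)x + 97/6
(∇ + E_{-2}) f = (3/2)x^4 - 6x^3 + 27x^2 - (121/3)x + 49/3
∇ (∇ + E_{-2}) f = 6x^3 - 27x^2 + 78x - 449/6
E_{-2} (∇ + E_{-2}) f = (3/2)x^4 - 18x^3 + 99x^2 - (805/3)x + 277
(∇ + E_{-2}) (∇ + E_{-2}) f = (3/2)x^4 - 12x^3 + 72x^2 - (571/3)x + 1213/6
∇ (∇ + E_{-2}) (∇ + E_{-2}) f = 6x^3 - 45x^2 + 186x - 1655/6
E_{-2} (∇ + E_{-2}) (∇ + E_{-2}) f = (3/2)x^4 - 24x^3 + 180x^2 - (2011/3)x + 5945/6
(∇ + E_{-2}) (∇ + E_{-2}) (∇ + E_{-2}) f = (3/2)x^4 - 18x^3 + 135x^2 - (1453/3)x + 715


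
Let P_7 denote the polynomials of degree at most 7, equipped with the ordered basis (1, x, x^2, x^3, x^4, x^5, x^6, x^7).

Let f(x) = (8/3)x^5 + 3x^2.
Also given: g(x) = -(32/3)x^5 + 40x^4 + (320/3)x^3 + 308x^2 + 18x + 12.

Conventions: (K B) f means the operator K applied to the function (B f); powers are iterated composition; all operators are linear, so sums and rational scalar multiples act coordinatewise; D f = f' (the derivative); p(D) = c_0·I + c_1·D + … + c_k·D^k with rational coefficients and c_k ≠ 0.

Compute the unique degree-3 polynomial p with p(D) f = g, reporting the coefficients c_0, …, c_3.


c_0 = -4, c_1 = 3, c_2 = 2, c_3 = 2

D^0 f = (8/3)x^5 + 3x^2
D^1 f = (40/3)x^4 + 6x
D^2 f = (160/3)x^3 + 6
D^3 f = 160x^2
matching coefficients of g against c_0 f + c_1 Df + … from the top degree down determines the c_i
solution: c_0 = -4, c_1 = 3, c_2 = 2, c_3 = 2


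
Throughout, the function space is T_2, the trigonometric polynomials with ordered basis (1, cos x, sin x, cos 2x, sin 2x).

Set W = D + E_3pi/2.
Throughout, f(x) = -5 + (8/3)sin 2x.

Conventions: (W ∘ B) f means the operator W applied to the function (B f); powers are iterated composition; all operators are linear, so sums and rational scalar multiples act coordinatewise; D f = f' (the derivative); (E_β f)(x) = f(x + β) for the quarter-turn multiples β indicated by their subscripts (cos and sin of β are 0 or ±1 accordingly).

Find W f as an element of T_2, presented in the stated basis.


D f = (16/3)cos 2x
E_3pi/2 f = -5 - (8/3)sin 2x
(D + E_3pi/2) f = -5 + (16/3)cos 2x - (8/3)sin 2x

the result is g(x) = -5 + (16/3)cos 2x - (8/3)sin 2x


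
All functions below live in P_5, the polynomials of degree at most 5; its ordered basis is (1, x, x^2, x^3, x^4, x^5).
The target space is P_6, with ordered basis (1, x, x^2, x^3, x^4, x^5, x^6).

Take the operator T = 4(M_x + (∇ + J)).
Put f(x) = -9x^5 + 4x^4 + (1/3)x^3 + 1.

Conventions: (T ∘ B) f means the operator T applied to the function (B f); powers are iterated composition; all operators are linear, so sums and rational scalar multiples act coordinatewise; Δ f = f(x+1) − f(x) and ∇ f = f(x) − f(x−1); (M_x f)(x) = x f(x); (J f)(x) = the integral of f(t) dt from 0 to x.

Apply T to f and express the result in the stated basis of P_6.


M_x f = -9x^6 + 4x^5 + (1/3)x^4 + x
∇ f = -45x^4 + 106x^3 - 113x^2 + 60x - 38/3
J f = -(3/2)x^6 + (4/5)x^5 + (1/12)x^4 + x
(∇ + J) f = -(3/2)x^6 + (4/5)x^5 - (539/12)x^4 + 106x^3 - 113x^2 + 61x - 38/3
(M_x + (∇ + J)) f = -(21/2)x^6 + (24/5)x^5 - (535/12)x^4 + 106x^3 - 113x^2 + 62x - 38/3
(4(M_x + (∇ + J))) f = -42x^6 + (96/5)x^5 - (535/3)x^4 + 424x^3 - 452x^2 + 248x - 152/3

g(x) = -42x^6 + (96/5)x^5 - (535/3)x^4 + 424x^3 - 452x^2 + 248x - 152/3


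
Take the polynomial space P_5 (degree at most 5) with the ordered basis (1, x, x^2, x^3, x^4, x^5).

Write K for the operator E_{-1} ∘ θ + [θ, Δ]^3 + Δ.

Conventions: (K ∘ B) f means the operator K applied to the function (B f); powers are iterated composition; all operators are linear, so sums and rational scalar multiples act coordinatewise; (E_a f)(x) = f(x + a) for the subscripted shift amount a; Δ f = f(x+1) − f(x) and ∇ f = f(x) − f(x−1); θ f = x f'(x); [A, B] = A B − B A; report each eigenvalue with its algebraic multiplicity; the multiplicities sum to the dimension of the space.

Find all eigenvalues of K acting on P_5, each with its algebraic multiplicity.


λ = 0 (multiplicity 1), λ = 1 (multiplicity 1), λ = 2 (multiplicity 1), λ = 3 (multiplicity 1), λ = 4 (multiplicity 1), λ = 5 (multiplicity 1)

image of 1: 0
image of x: x
image of x^2: 2x^2 - 2x + 3
image of x^3: 3x^3 - 6x^2 + 12x - 8
image of x^4: 4x^4 - 12x^3 + 30x^2 - 36x - 67
image of x^5: 5x^5 - 20x^4 + 60x^3 - 100x^2 - 330x - 544
the matrix is upper triangular; its diagonal is (0, 1, 2, 3, 4, 5)
for a triangular matrix the eigenvalues are the diagonal entries, with algebraic multiplicity their repetition count


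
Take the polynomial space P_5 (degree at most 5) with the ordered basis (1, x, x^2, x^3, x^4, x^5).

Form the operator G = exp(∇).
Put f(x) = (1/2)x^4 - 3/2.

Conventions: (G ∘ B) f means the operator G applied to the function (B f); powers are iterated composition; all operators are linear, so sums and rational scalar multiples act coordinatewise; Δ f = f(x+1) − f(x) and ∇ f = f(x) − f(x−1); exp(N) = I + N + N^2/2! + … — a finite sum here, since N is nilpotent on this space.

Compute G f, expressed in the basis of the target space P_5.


g(x) = (1/2)x^4 + 2x^3 - 2x - 1

order-1 term: 2x^3 - 3x^2 + 2x - 1/2
order-2 term: 3x^2 - 6x + 7/2
order-3 term: 2x - 3
order-4 term: 1/2
the series for exp(∇) f terminates at order 4
exp(∇) f = (1/2)x^4 + 2x^3 - 2x - 1


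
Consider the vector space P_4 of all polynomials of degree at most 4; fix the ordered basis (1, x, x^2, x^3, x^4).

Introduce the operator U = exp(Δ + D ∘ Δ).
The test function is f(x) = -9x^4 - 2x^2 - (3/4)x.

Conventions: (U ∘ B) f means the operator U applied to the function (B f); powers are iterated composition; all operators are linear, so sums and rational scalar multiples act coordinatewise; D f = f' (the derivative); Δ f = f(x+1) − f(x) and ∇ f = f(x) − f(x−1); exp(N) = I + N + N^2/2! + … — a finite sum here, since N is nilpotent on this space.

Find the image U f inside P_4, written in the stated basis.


order-1 term: -36x^3 - 162x^2 - 148x - 207/4
order-2 term: -54x^2 - 324x - 389
order-3 term: -36x - 162
order-4 term: -9
the series for exp(Δ + D ∘ Δ) f terminates at order 4
exp(Δ + D ∘ Δ) f = -9x^4 - 36x^3 - 218x^2 - (2035/4)x - 2447/4

the result is g(x) = -9x^4 - 36x^3 - 218x^2 - (2035/4)x - 2447/4


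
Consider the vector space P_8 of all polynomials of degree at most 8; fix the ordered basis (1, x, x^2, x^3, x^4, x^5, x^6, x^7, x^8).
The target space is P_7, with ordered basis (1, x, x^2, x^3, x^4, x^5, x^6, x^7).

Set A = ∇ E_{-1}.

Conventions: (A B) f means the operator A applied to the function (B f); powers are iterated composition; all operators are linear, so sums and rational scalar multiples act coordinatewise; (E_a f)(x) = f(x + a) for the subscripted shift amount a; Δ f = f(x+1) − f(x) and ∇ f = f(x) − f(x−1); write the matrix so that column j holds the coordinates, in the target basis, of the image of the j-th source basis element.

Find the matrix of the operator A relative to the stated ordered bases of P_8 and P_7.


the matrix is [[0, 1, -3, 7, -15, 31, -63, 127, -255]; [0, 0, 2, -9, 28, -75, 186, -441, 1016]; [0, 0, 0, 3, -18, 70, -225, 651, -1764]; [0, 0, 0, 0, 4, -30, 140, -525, 1736]; [0, 0, 0, 0, 0, 5, -45, 245, -1050]; [0, 0, 0, 0, 0, 0, 6, -63, 392]; [0, 0, 0, 0, 0, 0, 0, 7, -84]; [0, 0, 0, 0, 0, 0, 0, 0, 8]] (rows listed top to bottom)

image of 1: 0
image of x: 1
image of x^2: 2x - 3
image of x^3: 3x^2 - 9x + 7
image of x^4: 4x^3 - 18x^2 + 28x - 15
image of x^5: 5x^4 - 30x^3 + 70x^2 - 75x + 31
image of x^6: 6x^5 - 45x^4 + 140x^3 - 225x^2 + 186x - 63
image of x^7: 7x^6 - 63x^5 + 245x^4 - 525x^3 + 651x^2 - 441x + 127
image of x^8: 8x^7 - 84x^6 + 392x^5 - 1050x^4 + 1736x^3 - 1764x^2 + 1016x - 255
each image's coordinates form column j of the matrix
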